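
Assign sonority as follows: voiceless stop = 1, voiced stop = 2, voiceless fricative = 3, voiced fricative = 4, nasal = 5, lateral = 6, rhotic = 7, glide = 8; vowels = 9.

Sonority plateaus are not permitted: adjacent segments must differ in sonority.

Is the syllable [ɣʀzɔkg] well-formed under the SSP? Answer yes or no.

Onset: /ɣ/ is a voiced fricative (sonority 4), /ʀ/ is a rhotic (sonority 7), /z/ is a voiced fricative (sonority 4); then the nucleus /ɔ/ (sonority 9).
Onset profile 4-7-4-9 — does not strictly rise throughout.
Coda: /k/ is a voiceless stop (sonority 1), /g/ is a voiced stop (sonority 2).
Coda profile 9-1-2 — does not strictly fall throughout.

no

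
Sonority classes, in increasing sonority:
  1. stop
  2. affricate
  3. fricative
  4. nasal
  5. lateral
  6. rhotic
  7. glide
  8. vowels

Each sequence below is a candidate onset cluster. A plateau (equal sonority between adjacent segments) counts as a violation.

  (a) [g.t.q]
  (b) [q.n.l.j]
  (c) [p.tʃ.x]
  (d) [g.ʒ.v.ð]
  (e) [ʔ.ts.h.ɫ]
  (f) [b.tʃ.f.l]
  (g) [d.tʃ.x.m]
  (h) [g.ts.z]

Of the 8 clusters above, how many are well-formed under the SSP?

(a) 1-1-1 → violates
(b) 1-4-5-7 → obeys
(c) 1-2-3 → obeys
(d) 1-3-3-3 → violates
(e) 1-2-3-5 → obeys
(f) 1-2-3-5 → obeys
(g) 1-2-3-4 → obeys
(h) 1-2-3 → obeys

6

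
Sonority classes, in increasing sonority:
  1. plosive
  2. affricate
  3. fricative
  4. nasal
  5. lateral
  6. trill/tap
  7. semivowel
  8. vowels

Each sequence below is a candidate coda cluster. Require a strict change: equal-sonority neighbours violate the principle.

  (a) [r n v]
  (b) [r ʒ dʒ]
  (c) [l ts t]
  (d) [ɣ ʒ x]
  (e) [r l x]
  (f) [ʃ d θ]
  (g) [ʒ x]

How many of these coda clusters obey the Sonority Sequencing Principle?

(a) sonority 6-4-3: well-formed.
(b) sonority 6-3-2: well-formed.
(c) sonority 5-2-1: well-formed.
(d) sonority 3-3-3: ill-formed.
(e) sonority 6-5-3: well-formed.
(f) sonority 3-1-3: ill-formed.
(g) sonority 3-3: ill-formed.

4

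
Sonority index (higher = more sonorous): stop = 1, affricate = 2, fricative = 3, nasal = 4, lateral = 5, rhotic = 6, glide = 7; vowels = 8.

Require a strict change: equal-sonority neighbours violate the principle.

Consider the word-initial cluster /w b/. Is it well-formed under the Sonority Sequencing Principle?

no

/w/: glide = 7.
/b/: stop = 1.
The profile is 7-1. Between /w/ (7) and /b/ (1) sonority does not rise, so the cluster violates the SSP.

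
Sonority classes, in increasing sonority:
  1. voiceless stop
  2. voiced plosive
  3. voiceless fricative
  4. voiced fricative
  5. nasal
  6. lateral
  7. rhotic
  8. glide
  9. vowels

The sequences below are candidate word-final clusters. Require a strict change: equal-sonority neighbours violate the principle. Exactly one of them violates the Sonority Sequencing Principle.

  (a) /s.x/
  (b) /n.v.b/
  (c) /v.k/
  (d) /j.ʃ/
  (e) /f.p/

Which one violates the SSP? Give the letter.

(a) /s.x/: profile 3-3 — violates.
(b) /n.v.b/: profile 5-4-2 — obeys.
(c) /v.k/: profile 4-1 — obeys.
(d) /j.ʃ/: profile 8-3 — obeys.
(e) /f.p/: profile 3-1 — obeys.

a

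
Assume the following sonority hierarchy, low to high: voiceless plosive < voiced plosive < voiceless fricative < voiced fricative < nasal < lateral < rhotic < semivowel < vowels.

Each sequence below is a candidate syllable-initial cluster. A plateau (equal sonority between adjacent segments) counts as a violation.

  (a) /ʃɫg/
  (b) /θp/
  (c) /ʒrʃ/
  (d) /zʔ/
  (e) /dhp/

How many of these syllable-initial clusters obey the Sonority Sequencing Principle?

(a) sonority 3-6-2: ill-formed.
(b) sonority 3-1: ill-formed.
(c) sonority 4-7-3: ill-formed.
(d) sonority 4-1: ill-formed.
(e) sonority 2-3-1: ill-formed.

0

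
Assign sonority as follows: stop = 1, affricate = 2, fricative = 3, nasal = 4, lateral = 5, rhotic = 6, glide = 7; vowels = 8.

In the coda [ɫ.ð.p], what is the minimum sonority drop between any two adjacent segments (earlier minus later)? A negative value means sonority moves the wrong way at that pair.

/ɫ/ is a lateral (sonority 5).
/ð/ is a fricative (sonority 3).
/p/ is a stop (sonority 1).
/ɫ/→/ð/: change +2.
/ð/→/p/: change +2.
Minimum = 2.

2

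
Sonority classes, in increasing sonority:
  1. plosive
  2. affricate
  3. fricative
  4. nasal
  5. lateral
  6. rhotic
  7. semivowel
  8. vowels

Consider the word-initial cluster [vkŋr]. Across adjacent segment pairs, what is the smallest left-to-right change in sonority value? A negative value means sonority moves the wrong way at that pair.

-2

/v/ — fricative, sonority 3.
/k/ — plosive, sonority 1.
/ŋ/ — nasal, sonority 4.
/r/ — rhotic, sonority 6.
/v/→/k/: change -2.
/k/→/ŋ/: change +3.
/ŋ/→/r/: change +2.
Minimum = -2.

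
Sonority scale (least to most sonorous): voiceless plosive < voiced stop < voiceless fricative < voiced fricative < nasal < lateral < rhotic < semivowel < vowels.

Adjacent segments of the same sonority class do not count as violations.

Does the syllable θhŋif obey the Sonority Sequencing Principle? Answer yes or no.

Onset: /θ/ is a voiceless fricative (sonority 3), /h/ is a voiceless fricative (sonority 3), /ŋ/ is a nasal (sonority 5); then the nucleus /i/ (sonority 9).
Onset profile 3-3-5-9 — rises to the nucleus.
Coda: /f/ is a voiceless fricative (sonority 3).
Coda profile 9-3 — falls from the nucleus.

yes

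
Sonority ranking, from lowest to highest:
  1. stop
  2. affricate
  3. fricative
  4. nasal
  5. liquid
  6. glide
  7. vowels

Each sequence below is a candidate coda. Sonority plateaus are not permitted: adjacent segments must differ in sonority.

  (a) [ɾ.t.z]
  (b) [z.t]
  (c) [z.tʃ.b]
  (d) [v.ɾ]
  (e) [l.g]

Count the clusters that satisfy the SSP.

(a) [ɾ.t.z]: profile 5-1-3 — violates.
(b) [z.t]: profile 3-1 — obeys.
(c) [z.tʃ.b]: profile 3-2-1 — obeys.
(d) [v.ɾ]: profile 3-5 — violates.
(e) [l.g]: profile 5-1 — obeys.

3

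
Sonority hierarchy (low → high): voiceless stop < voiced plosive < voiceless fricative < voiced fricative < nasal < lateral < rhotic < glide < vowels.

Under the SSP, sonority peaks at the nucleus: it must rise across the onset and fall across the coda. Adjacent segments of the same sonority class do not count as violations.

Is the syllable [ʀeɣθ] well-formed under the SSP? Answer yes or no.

Onset: /ʀ/ is a rhotic (sonority 7); then the nucleus /e/ (sonority 9).
Onset profile 7-9 — rises to the nucleus.
Coda: /ɣ/ is a voiced fricative (sonority 4), /θ/ is a voiceless fricative (sonority 3).
Coda profile 9-4-3 — falls from the nucleus.

yes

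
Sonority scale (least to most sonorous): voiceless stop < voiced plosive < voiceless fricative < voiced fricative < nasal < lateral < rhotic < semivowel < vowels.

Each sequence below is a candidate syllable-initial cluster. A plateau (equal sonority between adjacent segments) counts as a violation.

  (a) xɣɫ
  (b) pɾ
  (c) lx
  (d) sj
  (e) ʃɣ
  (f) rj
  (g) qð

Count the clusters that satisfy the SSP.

6

(a) sonority 3-4-6: well-formed.
(b) sonority 1-7: well-formed.
(c) sonority 6-3: ill-formed.
(d) sonority 3-8: well-formed.
(e) sonority 3-4: well-formed.
(f) sonority 7-8: well-formed.
(g) sonority 1-4: well-formed.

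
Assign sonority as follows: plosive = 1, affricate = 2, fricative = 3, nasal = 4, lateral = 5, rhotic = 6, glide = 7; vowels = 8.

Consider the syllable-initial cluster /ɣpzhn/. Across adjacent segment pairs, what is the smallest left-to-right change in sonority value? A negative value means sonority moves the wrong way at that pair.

/ɣ/: fricative = 3.
/p/: plosive = 1.
/z/: fricative = 3.
/h/: fricative = 3.
/n/: nasal = 4.
/ɣ/→/p/: change -2.
/p/→/z/: change +2.
/z/→/h/: change +0.
/h/→/n/: change +1.
Minimum = -2.

-2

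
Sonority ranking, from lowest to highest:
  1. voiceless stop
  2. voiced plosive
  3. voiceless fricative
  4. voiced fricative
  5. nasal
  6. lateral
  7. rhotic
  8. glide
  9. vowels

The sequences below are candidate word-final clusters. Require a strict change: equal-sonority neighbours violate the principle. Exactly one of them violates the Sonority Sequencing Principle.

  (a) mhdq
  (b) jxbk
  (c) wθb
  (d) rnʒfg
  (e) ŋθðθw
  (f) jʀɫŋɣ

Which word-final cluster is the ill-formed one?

e

(a) mhdq: profile 5-3-2-1 — obeys.
(b) jxbk: profile 8-3-2-1 — obeys.
(c) wθb: profile 8-3-2 — obeys.
(d) rnʒfg: profile 7-5-4-3-2 — obeys.
(e) ŋθðθw: profile 5-3-4-3-8 — violates.
(f) jʀɫŋɣ: profile 8-7-6-5-4 — obeys.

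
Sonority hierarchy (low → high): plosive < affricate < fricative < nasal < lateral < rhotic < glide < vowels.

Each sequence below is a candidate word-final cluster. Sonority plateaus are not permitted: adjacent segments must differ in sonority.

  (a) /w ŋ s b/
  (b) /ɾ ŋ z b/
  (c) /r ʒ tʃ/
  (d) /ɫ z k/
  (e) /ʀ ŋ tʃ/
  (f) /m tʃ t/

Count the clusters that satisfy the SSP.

6

(a) sonority 7-4-3-1: well-formed.
(b) sonority 6-4-3-1: well-formed.
(c) sonority 6-3-2: well-formed.
(d) sonority 5-3-1: well-formed.
(e) sonority 6-4-2: well-formed.
(f) sonority 4-2-1: well-formed.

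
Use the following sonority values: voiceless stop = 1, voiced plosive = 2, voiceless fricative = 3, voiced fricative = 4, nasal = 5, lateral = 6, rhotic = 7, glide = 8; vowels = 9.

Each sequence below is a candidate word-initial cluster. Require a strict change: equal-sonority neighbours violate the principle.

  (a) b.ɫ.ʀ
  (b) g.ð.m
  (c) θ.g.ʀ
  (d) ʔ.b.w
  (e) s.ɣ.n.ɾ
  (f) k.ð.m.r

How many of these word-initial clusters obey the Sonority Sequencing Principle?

5

(a) b.ɫ.ʀ: profile 2-6-7 — obeys.
(b) g.ð.m: profile 2-4-5 — obeys.
(c) θ.g.ʀ: profile 3-2-7 — violates.
(d) ʔ.b.w: profile 1-2-8 — obeys.
(e) s.ɣ.n.ɾ: profile 3-4-5-7 — obeys.
(f) k.ð.m.r: profile 1-4-5-7 — obeys.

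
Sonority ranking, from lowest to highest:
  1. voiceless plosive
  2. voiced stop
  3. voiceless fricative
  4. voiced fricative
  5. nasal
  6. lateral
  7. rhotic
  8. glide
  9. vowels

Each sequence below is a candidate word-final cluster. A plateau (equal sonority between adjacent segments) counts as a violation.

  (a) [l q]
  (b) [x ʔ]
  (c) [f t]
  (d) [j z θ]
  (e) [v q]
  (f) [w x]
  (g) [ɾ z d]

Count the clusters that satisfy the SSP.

7

(a) [l q]: profile 6-1 — obeys.
(b) [x ʔ]: profile 3-1 — obeys.
(c) [f t]: profile 3-1 — obeys.
(d) [j z θ]: profile 8-4-3 — obeys.
(e) [v q]: profile 4-1 — obeys.
(f) [w x]: profile 8-3 — obeys.
(g) [ɾ z d]: profile 7-4-2 — obeys.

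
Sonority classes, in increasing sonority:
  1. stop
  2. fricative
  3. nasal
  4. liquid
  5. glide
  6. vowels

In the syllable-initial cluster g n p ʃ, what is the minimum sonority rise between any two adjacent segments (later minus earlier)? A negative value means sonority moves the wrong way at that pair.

-2

/g/ — stop, sonority 1.
/n/ — nasal, sonority 3.
/p/ — stop, sonority 1.
/ʃ/ — fricative, sonority 2.
/g/→/n/: change +2.
/n/→/p/: change -2.
/p/→/ʃ/: change +1.
Minimum = -2.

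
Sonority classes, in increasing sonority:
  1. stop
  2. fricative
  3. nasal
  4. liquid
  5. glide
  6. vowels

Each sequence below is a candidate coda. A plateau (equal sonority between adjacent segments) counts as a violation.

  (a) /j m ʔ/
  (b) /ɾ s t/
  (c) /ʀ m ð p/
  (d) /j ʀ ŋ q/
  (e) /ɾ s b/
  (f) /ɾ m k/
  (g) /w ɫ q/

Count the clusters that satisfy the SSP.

(a) sonority 5-3-1: well-formed.
(b) sonority 4-2-1: well-formed.
(c) sonority 4-3-2-1: well-formed.
(d) sonority 5-4-3-1: well-formed.
(e) sonority 4-2-1: well-formed.
(f) sonority 4-3-1: well-formed.
(g) sonority 5-4-1: well-formed.

7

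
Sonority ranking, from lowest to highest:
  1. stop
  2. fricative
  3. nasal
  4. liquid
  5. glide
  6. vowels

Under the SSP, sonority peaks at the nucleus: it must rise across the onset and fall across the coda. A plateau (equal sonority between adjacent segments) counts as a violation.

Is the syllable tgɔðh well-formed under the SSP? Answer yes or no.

no

Onset: /t/ is a stop (sonority 1), /g/ is a stop (sonority 1); then the nucleus /ɔ/ (sonority 6).
Onset profile 1-1-6 — does not strictly rise throughout.
Coda: /ð/ is a fricative (sonority 2), /h/ is a fricative (sonority 2).
Coda profile 6-2-2 — does not strictly fall throughout.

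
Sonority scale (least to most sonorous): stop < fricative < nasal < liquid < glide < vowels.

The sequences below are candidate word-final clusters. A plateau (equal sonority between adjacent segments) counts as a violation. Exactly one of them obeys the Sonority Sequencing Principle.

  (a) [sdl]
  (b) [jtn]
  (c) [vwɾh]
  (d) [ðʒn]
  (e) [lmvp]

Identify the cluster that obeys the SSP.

e

(a) 2-1-4 → violates
(b) 5-1-3 → violates
(c) 2-5-4-2 → violates
(d) 2-2-3 → violates
(e) 4-3-2-1 → obeys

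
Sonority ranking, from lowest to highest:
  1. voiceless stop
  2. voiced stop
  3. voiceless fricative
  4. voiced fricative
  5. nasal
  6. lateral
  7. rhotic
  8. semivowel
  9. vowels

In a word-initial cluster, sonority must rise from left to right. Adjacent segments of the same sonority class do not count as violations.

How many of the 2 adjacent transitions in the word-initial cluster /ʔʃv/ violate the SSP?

0

/ʔ/: voiceless stop = 1.
/ʃ/: voiceless fricative = 3.
/v/: voiced fricative = 4.
/ʔ/→/ʃ/: 1→3 (rises) — ok.
/ʃ/→/v/: 3→4 (rises) — ok.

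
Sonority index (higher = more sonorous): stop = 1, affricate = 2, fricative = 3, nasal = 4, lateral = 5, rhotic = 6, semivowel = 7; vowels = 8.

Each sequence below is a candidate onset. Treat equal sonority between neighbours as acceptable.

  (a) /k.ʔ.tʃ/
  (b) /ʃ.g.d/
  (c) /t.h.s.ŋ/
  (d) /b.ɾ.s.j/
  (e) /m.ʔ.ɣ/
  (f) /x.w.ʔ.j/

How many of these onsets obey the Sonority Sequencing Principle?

(a) sonority 1-1-2: well-formed.
(b) sonority 3-1-1: ill-formed.
(c) sonority 1-3-3-4: well-formed.
(d) sonority 1-6-3-7: ill-formed.
(e) sonority 4-1-3: ill-formed.
(f) sonority 3-7-1-7: ill-formed.

2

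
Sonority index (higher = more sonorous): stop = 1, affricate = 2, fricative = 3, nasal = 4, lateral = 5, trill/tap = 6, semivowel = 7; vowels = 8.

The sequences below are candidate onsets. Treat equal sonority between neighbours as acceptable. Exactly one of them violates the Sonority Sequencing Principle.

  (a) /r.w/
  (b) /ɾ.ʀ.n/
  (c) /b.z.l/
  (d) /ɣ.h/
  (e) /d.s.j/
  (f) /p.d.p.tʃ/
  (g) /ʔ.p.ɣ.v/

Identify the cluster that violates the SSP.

b

(a) /r.w/: profile 6-7 — obeys.
(b) /ɾ.ʀ.n/: profile 6-6-4 — violates.
(c) /b.z.l/: profile 1-3-5 — obeys.
(d) /ɣ.h/: profile 3-3 — obeys.
(e) /d.s.j/: profile 1-3-7 — obeys.
(f) /p.d.p.tʃ/: profile 1-1-1-2 — obeys.
(g) /ʔ.p.ɣ.v/: profile 1-1-3-3 — obeys.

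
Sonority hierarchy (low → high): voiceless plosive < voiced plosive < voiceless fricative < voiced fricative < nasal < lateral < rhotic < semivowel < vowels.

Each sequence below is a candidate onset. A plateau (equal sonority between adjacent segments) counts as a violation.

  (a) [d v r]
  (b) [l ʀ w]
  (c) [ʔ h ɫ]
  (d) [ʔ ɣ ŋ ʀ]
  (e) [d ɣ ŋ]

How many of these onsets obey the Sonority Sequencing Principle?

(a) sonority 2-4-7: well-formed.
(b) sonority 6-7-8: well-formed.
(c) sonority 1-3-6: well-formed.
(d) sonority 1-4-5-7: well-formed.
(e) sonority 2-4-5: well-formed.

5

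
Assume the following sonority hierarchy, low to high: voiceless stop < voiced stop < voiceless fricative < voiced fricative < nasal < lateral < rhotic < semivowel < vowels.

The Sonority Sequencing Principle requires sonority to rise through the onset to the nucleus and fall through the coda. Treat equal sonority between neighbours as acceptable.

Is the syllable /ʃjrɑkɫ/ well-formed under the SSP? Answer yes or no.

Onset: /ʃ/ is a voiceless fricative (sonority 3), /j/ is a semivowel (sonority 8), /r/ is a rhotic (sonority 7); then the nucleus /ɑ/ (sonority 9).
Onset profile 3-8-7-9 — does not rise throughout.
Coda: /k/ is a voiceless stop (sonority 1), /ɫ/ is a lateral (sonority 6).
Coda profile 9-1-6 — does not fall throughout.

no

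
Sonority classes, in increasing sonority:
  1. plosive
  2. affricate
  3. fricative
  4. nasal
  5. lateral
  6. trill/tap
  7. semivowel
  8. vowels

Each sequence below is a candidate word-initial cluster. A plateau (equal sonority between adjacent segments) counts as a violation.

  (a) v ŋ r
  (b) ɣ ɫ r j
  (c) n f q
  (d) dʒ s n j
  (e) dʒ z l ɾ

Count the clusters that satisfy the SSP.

(a) sonority 3-4-6: well-formed.
(b) sonority 3-5-6-7: well-formed.
(c) sonority 4-3-1: ill-formed.
(d) sonority 2-3-4-7: well-formed.
(e) sonority 2-3-5-6: well-formed.

4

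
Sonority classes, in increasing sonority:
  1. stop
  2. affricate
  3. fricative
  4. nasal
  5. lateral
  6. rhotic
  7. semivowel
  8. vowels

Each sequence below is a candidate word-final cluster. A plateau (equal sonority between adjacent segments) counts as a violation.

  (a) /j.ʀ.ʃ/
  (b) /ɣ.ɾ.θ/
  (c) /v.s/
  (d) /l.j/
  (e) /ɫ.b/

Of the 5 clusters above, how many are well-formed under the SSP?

(a) /j.ʀ.ʃ/: profile 7-6-3 — obeys.
(b) /ɣ.ɾ.θ/: profile 3-6-3 — violates.
(c) /v.s/: profile 3-3 — violates.
(d) /l.j/: profile 5-7 — violates.
(e) /ɫ.b/: profile 5-1 — obeys.

2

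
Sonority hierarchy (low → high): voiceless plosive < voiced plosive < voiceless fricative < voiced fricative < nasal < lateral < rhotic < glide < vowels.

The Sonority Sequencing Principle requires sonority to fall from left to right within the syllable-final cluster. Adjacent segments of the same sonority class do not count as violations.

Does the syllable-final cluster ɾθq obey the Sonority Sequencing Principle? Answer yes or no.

yes

/ɾ/ — rhotic, sonority 7.
/θ/ — voiceless fricative, sonority 3.
/q/ — voiceless plosive, sonority 1.
The profile 7-3-1 strictly falls, so the syllable-final cluster satisfies the SSP.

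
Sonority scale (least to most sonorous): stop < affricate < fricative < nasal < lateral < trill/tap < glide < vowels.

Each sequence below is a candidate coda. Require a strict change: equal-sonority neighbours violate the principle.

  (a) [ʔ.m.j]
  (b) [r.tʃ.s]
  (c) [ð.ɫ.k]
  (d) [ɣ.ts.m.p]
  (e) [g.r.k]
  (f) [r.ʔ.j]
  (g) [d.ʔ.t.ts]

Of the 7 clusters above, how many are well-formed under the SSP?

0

(a) sonority 1-4-7: ill-formed.
(b) sonority 6-2-3: ill-formed.
(c) sonority 3-5-1: ill-formed.
(d) sonority 3-2-4-1: ill-formed.
(e) sonority 1-6-1: ill-formed.
(f) sonority 6-1-7: ill-formed.
(g) sonority 1-1-1-2: ill-formed.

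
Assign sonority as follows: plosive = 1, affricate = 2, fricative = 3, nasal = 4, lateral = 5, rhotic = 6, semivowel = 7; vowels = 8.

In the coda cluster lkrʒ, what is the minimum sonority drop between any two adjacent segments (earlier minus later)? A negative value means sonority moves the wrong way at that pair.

/l/: lateral = 5.
/k/: plosive = 1.
/r/: rhotic = 6.
/ʒ/: fricative = 3.
/l/→/k/: change +4.
/k/→/r/: change -5.
/r/→/ʒ/: change +3.
Minimum = -5.

-5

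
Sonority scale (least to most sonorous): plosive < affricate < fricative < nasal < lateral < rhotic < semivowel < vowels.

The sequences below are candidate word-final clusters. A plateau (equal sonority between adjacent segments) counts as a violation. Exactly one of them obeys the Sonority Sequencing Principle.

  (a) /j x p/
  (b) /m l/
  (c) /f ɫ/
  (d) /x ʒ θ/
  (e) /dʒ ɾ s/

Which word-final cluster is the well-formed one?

(a) /j x p/: profile 7-3-1 — obeys.
(b) /m l/: profile 4-5 — violates.
(c) /f ɫ/: profile 3-5 — violates.
(d) /x ʒ θ/: profile 3-3-3 — violates.
(e) /dʒ ɾ s/: profile 2-6-3 — violates.

a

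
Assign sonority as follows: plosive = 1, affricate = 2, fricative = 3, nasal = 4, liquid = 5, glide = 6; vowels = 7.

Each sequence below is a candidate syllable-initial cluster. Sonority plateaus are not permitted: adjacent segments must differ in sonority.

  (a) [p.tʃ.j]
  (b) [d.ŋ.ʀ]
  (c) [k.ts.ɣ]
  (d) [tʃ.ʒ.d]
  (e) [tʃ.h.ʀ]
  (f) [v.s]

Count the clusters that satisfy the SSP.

4

(a) sonority 1-2-6: well-formed.
(b) sonority 1-4-5: well-formed.
(c) sonority 1-2-3: well-formed.
(d) sonority 2-3-1: ill-formed.
(e) sonority 2-3-5: well-formed.
(f) sonority 3-3: ill-formed.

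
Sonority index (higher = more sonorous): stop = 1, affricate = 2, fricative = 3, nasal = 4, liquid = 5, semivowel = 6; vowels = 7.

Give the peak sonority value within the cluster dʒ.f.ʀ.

5

/dʒ/ is an affricate (sonority 2).
/f/ is a fricative (sonority 3).
/ʀ/ is a liquid (sonority 5).
The maximum is 5.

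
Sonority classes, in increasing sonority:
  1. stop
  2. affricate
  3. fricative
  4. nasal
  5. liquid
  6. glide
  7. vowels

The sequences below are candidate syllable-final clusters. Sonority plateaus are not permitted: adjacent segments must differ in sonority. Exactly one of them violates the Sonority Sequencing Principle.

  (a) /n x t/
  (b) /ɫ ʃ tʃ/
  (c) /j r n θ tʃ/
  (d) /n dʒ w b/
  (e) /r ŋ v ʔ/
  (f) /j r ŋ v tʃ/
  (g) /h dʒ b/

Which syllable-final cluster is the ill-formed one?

d

(a) sonority 4-3-1: well-formed.
(b) sonority 5-3-2: well-formed.
(c) sonority 6-5-4-3-2: well-formed.
(d) sonority 4-2-6-1: ill-formed.
(e) sonority 5-4-3-1: well-formed.
(f) sonority 6-5-4-3-2: well-formed.
(g) sonority 3-2-1: well-formed.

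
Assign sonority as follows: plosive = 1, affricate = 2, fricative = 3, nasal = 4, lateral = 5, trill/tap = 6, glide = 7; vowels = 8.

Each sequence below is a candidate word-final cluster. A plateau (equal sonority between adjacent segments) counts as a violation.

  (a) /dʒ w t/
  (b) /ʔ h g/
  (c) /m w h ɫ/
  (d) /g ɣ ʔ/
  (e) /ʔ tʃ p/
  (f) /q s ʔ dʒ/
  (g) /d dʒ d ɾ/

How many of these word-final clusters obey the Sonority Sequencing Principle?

(a) /dʒ w t/: profile 2-7-1 — violates.
(b) /ʔ h g/: profile 1-3-1 — violates.
(c) /m w h ɫ/: profile 4-7-3-5 — violates.
(d) /g ɣ ʔ/: profile 1-3-1 — violates.
(e) /ʔ tʃ p/: profile 1-2-1 — violates.
(f) /q s ʔ dʒ/: profile 1-3-1-2 — violates.
(g) /d dʒ d ɾ/: profile 1-2-1-6 — violates.

0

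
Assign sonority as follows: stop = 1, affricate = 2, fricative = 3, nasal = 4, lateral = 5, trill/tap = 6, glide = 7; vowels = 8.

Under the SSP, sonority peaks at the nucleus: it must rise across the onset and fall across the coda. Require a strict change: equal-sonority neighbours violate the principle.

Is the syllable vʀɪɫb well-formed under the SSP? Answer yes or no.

Onset: /v/ is a fricative (sonority 3), /ʀ/ is a trill/tap (sonority 6); then the nucleus /ɪ/ (sonority 8).
Onset profile 3-6-8 — rises to the nucleus.
Coda: /ɫ/ is a lateral (sonority 5), /b/ is a stop (sonority 1).
Coda profile 8-5-1 — falls from the nucleus.

yes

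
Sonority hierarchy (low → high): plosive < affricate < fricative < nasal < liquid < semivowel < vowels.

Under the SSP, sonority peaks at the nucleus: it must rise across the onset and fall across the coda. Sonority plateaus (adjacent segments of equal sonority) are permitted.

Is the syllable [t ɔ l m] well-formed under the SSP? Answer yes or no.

Onset: /t/ is a plosive (sonority 1); then the nucleus /ɔ/ (sonority 7).
Onset profile 1-7 — rises to the nucleus.
Coda: /l/ is a liquid (sonority 5), /m/ is a nasal (sonority 4).
Coda profile 7-5-4 — falls from the nucleus.

yes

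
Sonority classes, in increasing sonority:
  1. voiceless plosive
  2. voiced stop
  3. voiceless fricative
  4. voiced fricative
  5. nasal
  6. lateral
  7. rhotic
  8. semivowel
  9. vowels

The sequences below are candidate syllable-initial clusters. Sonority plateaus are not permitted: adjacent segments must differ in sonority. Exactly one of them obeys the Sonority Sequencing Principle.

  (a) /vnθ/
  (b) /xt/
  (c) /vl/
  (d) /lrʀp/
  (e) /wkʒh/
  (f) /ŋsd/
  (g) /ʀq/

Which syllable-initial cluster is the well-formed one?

c

(a) sonority 4-5-3: ill-formed.
(b) sonority 3-1: ill-formed.
(c) sonority 4-6: well-formed.
(d) sonority 6-7-7-1: ill-formed.
(e) sonority 8-1-4-3: ill-formed.
(f) sonority 5-3-2: ill-formed.
(g) sonority 7-1: ill-formed.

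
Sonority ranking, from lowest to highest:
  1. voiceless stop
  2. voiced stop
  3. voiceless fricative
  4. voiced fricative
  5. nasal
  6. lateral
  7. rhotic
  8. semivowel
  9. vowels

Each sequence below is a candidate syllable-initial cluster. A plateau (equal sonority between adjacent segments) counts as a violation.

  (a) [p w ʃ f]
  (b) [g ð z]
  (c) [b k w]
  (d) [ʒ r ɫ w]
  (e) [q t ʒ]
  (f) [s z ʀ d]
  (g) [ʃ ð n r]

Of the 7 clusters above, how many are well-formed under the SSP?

1

(a) 1-8-3-3 → violates
(b) 2-4-4 → violates
(c) 2-1-8 → violates
(d) 4-7-6-8 → violates
(e) 1-1-4 → violates
(f) 3-4-7-2 → violates
(g) 3-4-5-7 → obeys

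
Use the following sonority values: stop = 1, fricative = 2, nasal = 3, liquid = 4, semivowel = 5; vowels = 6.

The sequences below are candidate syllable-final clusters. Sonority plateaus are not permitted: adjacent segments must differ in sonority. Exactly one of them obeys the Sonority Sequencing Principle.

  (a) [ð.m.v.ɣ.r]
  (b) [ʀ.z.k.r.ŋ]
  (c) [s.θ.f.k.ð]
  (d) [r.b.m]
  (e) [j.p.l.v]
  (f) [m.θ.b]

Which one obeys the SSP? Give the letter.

f

(a) [ð.m.v.ɣ.r]: profile 2-3-2-2-4 — violates.
(b) [ʀ.z.k.r.ŋ]: profile 4-2-1-4-3 — violates.
(c) [s.θ.f.k.ð]: profile 2-2-2-1-2 — violates.
(d) [r.b.m]: profile 4-1-3 — violates.
(e) [j.p.l.v]: profile 5-1-4-2 — violates.
(f) [m.θ.b]: profile 3-2-1 — obeys.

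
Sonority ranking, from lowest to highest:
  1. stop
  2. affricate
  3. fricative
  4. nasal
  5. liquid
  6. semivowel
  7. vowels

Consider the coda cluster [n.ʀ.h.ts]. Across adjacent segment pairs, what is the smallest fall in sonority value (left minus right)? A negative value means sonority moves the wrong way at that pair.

-1

/n/ — nasal, sonority 4.
/ʀ/ — liquid, sonority 5.
/h/ — fricative, sonority 3.
/ts/ — affricate, sonority 2.
/n/→/ʀ/: change -1.
/ʀ/→/h/: change +2.
/h/→/ts/: change +1.
Minimum = -1.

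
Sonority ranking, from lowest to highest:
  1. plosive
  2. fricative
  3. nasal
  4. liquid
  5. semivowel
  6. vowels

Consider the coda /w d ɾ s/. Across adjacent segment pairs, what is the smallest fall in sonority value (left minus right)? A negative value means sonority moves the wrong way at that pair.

/w/: semivowel = 5.
/d/: plosive = 1.
/ɾ/: liquid = 4.
/s/: fricative = 2.
/w/→/d/: change +4.
/d/→/ɾ/: change -3.
/ɾ/→/s/: change +2.
Minimum = -3.

-3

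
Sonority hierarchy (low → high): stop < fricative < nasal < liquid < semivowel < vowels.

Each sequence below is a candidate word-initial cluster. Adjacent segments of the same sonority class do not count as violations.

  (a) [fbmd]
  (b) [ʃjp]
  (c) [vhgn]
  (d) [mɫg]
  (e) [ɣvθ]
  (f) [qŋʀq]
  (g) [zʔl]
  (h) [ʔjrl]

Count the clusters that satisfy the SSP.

(a) sonority 2-1-3-1: ill-formed.
(b) sonority 2-5-1: ill-formed.
(c) sonority 2-2-1-3: ill-formed.
(d) sonority 3-4-1: ill-formed.
(e) sonority 2-2-2: well-formed.
(f) sonority 1-3-4-1: ill-formed.
(g) sonority 2-1-4: ill-formed.
(h) sonority 1-5-4-4: ill-formed.

1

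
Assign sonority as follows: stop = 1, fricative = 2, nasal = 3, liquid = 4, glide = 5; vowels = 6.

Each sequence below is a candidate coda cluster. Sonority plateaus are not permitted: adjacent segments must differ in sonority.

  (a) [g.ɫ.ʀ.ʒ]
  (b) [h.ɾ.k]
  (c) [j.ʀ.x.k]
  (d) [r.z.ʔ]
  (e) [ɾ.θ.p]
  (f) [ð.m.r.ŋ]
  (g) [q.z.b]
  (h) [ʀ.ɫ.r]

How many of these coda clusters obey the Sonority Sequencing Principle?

(a) 1-4-4-2 → violates
(b) 2-4-1 → violates
(c) 5-4-2-1 → obeys
(d) 4-2-1 → obeys
(e) 4-2-1 → obeys
(f) 2-3-4-3 → violates
(g) 1-2-1 → violates
(h) 4-4-4 → violates

3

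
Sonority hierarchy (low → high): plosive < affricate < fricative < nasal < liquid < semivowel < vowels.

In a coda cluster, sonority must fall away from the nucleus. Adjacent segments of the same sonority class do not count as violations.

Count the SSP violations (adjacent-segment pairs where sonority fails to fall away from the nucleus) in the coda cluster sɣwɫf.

1

/s/ — fricative, sonority 3.
/ɣ/ — fricative, sonority 3.
/w/ — semivowel, sonority 6.
/ɫ/ — liquid, sonority 5.
/f/ — fricative, sonority 3.
/s/→/ɣ/: 3→3 (plateau, allowed) — ok.
/ɣ/→/w/: 3→6 (does not fall) — violation.
/w/→/ɫ/: 6→5 (falls) — ok.
/ɫ/→/f/: 5→3 (falls) — ok.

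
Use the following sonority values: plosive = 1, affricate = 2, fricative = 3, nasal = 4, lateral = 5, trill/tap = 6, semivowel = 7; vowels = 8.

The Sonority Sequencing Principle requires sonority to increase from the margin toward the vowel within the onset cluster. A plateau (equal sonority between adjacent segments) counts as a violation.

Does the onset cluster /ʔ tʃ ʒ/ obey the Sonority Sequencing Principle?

yes

/ʔ/ — plosive, sonority 1.
/tʃ/ — affricate, sonority 2.
/ʒ/ — fricative, sonority 3.
The profile 1-2-3 strictly rises, so the onset cluster satisfies the SSP.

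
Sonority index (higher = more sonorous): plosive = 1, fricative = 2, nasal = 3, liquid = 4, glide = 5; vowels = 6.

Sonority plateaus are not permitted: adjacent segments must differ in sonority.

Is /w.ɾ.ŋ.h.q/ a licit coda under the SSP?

/w/ is a glide (sonority 5).
/ɾ/ is a liquid (sonority 4).
/ŋ/ is a nasal (sonority 3).
/h/ is a fricative (sonority 2).
/q/ is a plosive (sonority 1).
The profile 5-4-3-2-1 strictly falls, so the coda satisfies the SSP.

yes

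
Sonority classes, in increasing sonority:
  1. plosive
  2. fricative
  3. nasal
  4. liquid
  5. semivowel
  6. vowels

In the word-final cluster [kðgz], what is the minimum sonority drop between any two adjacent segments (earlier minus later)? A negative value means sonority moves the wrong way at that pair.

-1

/k/ is a plosive (sonority 1).
/ð/ is a fricative (sonority 2).
/g/ is a plosive (sonority 1).
/z/ is a fricative (sonority 2).
/k/→/ð/: change -1.
/ð/→/g/: change +1.
/g/→/z/: change -1.
Minimum = -1.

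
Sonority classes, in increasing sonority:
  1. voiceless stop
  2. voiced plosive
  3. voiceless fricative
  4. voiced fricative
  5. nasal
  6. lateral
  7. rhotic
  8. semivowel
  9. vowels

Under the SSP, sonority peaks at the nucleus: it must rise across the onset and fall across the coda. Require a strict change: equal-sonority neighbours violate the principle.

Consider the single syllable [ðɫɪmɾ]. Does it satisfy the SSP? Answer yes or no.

no

Onset: /ð/ is a voiced fricative (sonority 4), /ɫ/ is a lateral (sonority 6); then the nucleus /ɪ/ (sonority 9).
Onset profile 4-6-9 — rises to the nucleus.
Coda: /m/ is a nasal (sonority 5), /ɾ/ is a rhotic (sonority 7).
Coda profile 9-5-7 — does not strictly fall throughout.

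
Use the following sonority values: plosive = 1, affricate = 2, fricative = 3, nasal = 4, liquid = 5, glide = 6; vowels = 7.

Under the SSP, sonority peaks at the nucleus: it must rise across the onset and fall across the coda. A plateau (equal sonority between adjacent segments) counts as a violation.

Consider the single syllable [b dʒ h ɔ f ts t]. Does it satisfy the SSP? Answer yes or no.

Onset: /b/ is a plosive (sonority 1), /dʒ/ is an affricate (sonority 2), /h/ is a fricative (sonority 3); then the nucleus /ɔ/ (sonority 7).
Onset profile 1-2-3-7 — rises to the nucleus.
Coda: /f/ is a fricative (sonority 3), /ts/ is an affricate (sonority 2), /t/ is a plosive (sonority 1).
Coda profile 7-3-2-1 — falls from the nucleus.

yes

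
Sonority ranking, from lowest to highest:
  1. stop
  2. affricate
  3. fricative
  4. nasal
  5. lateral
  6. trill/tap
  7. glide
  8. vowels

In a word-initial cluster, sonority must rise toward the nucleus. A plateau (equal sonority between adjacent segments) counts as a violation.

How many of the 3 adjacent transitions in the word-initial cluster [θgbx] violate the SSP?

/θ/: fricative = 3.
/g/: stop = 1.
/b/: stop = 1.
/x/: fricative = 3.
/θ/→/g/: 3→1 (does not rise) — violation.
/g/→/b/: 1→1 (plateau) — violation.
/b/→/x/: 1→3 (rises) — ok.

2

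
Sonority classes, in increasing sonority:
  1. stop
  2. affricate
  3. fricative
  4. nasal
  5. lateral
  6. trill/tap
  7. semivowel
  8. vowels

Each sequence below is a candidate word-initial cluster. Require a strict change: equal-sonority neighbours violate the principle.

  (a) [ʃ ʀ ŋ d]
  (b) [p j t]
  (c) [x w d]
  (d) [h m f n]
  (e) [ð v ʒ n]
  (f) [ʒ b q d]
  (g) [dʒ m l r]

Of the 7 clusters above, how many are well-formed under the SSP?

(a) [ʃ ʀ ŋ d]: profile 3-6-4-1 — violates.
(b) [p j t]: profile 1-7-1 — violates.
(c) [x w d]: profile 3-7-1 — violates.
(d) [h m f n]: profile 3-4-3-4 — violates.
(e) [ð v ʒ n]: profile 3-3-3-4 — violates.
(f) [ʒ b q d]: profile 3-1-1-1 — violates.
(g) [dʒ m l r]: profile 2-4-5-6 — obeys.

1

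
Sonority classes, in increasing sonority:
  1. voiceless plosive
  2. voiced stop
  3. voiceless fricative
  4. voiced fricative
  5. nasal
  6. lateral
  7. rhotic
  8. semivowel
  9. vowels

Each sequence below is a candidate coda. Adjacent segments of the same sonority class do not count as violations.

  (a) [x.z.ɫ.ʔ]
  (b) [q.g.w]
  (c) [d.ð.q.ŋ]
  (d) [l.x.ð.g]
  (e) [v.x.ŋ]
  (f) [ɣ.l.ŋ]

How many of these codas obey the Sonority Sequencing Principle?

0

(a) sonority 3-4-6-1: ill-formed.
(b) sonority 1-2-8: ill-formed.
(c) sonority 2-4-1-5: ill-formed.
(d) sonority 6-3-4-2: ill-formed.
(e) sonority 4-3-5: ill-formed.
(f) sonority 4-6-5: ill-formed.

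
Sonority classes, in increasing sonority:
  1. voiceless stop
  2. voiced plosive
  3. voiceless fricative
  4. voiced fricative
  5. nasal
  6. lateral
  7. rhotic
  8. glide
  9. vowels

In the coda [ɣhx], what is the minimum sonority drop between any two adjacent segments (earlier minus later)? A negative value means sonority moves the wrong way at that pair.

0

/ɣ/ is a voiced fricative (sonority 4).
/h/ is a voiceless fricative (sonority 3).
/x/ is a voiceless fricative (sonority 3).
/ɣ/→/h/: change +1.
/h/→/x/: change +0.
Minimum = 0.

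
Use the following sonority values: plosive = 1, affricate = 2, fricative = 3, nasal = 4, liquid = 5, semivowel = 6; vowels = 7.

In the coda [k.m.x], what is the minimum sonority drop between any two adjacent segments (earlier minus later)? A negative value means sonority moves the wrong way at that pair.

-3

/k/: plosive = 1.
/m/: nasal = 4.
/x/: fricative = 3.
/k/→/m/: change -3.
/m/→/x/: change +1.
Minimum = -3.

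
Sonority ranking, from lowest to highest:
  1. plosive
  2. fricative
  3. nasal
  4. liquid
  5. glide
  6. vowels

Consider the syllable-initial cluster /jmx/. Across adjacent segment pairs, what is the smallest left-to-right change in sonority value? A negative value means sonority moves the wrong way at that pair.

-2

/j/: glide = 5.
/m/: nasal = 3.
/x/: fricative = 2.
/j/→/m/: change -2.
/m/→/x/: change -1.
Minimum = -2.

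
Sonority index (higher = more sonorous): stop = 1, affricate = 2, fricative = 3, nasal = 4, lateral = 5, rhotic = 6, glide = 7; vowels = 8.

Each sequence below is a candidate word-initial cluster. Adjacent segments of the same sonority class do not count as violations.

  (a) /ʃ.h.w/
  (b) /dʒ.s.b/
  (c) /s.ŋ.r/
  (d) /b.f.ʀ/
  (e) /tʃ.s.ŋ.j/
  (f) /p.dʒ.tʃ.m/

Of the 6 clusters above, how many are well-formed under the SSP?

(a) /ʃ.h.w/: profile 3-3-7 — obeys.
(b) /dʒ.s.b/: profile 2-3-1 — violates.
(c) /s.ŋ.r/: profile 3-4-6 — obeys.
(d) /b.f.ʀ/: profile 1-3-6 — obeys.
(e) /tʃ.s.ŋ.j/: profile 2-3-4-7 — obeys.
(f) /p.dʒ.tʃ.m/: profile 1-2-2-4 — obeys.

5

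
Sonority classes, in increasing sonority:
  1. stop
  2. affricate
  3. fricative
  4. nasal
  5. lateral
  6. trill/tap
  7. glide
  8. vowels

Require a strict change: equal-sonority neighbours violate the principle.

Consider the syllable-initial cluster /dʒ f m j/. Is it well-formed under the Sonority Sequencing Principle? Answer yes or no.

/dʒ/: affricate = 2.
/f/: fricative = 3.
/m/: nasal = 4.
/j/: glide = 7.
The profile 2-3-4-7 strictly rises, so the syllable-initial cluster satisfies the SSP.

yes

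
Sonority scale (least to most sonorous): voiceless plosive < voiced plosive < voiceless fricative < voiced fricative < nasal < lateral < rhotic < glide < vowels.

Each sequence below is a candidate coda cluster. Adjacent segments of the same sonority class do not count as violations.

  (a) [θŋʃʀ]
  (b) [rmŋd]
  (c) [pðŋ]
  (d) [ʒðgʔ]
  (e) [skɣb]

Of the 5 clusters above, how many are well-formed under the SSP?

2

(a) 3-5-3-7 → violates
(b) 7-5-5-2 → obeys
(c) 1-4-5 → violates
(d) 4-4-2-1 → obeys
(e) 3-1-4-2 → violates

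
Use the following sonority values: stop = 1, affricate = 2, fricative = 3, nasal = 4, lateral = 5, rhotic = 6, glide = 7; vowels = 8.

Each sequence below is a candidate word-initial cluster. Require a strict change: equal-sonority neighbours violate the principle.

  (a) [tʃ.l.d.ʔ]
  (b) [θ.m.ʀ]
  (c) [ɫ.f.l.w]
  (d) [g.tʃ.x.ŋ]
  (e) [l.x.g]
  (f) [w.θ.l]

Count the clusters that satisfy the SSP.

2

(a) [tʃ.l.d.ʔ]: profile 2-5-1-1 — violates.
(b) [θ.m.ʀ]: profile 3-4-6 — obeys.
(c) [ɫ.f.l.w]: profile 5-3-5-7 — violates.
(d) [g.tʃ.x.ŋ]: profile 1-2-3-4 — obeys.
(e) [l.x.g]: profile 5-3-1 — violates.
(f) [w.θ.l]: profile 7-3-5 — violates.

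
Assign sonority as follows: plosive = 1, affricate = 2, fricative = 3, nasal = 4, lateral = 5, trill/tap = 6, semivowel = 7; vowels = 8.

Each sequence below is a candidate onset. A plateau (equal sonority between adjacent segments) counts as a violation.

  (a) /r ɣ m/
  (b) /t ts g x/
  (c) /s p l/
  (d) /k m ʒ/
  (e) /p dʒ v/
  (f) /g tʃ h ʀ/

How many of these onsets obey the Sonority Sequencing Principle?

(a) /r ɣ m/: profile 6-3-4 — violates.
(b) /t ts g x/: profile 1-2-1-3 — violates.
(c) /s p l/: profile 3-1-5 — violates.
(d) /k m ʒ/: profile 1-4-3 — violates.
(e) /p dʒ v/: profile 1-2-3 — obeys.
(f) /g tʃ h ʀ/: profile 1-2-3-6 — obeys.

2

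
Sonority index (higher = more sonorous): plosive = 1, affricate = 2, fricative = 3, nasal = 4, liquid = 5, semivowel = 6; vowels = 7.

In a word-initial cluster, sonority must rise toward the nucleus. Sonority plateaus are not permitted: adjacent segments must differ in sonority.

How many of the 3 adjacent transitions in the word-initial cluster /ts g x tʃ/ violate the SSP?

2

/ts/ is an affricate (sonority 2).
/g/ is a plosive (sonority 1).
/x/ is a fricative (sonority 3).
/tʃ/ is an affricate (sonority 2).
/ts/→/g/: 2→1 (does not rise) — violation.
/g/→/x/: 1→3 (rises) — ok.
/x/→/tʃ/: 3→2 (does not rise) — violation.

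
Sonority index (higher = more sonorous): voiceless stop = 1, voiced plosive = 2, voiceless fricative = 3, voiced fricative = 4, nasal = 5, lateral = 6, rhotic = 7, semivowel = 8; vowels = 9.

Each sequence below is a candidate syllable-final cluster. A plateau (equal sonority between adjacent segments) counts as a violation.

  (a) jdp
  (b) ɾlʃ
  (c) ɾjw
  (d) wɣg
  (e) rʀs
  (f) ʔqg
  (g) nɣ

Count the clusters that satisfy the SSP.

4

(a) 8-2-1 → obeys
(b) 7-6-3 → obeys
(c) 7-8-8 → violates
(d) 8-4-2 → obeys
(e) 7-7-3 → violates
(f) 1-1-2 → violates
(g) 5-4 → obeys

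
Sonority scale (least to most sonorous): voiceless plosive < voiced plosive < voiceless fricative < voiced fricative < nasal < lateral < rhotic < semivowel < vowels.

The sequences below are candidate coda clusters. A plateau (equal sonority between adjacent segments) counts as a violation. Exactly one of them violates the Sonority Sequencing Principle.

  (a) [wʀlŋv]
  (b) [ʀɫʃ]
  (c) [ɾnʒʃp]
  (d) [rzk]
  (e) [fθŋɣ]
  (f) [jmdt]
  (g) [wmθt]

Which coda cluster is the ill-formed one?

e

(a) sonority 8-7-6-5-4: well-formed.
(b) sonority 7-6-3: well-formed.
(c) sonority 7-5-4-3-1: well-formed.
(d) sonority 7-4-1: well-formed.
(e) sonority 3-3-5-4: ill-formed.
(f) sonority 8-5-2-1: well-formed.
(g) sonority 8-5-3-1: well-formed.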